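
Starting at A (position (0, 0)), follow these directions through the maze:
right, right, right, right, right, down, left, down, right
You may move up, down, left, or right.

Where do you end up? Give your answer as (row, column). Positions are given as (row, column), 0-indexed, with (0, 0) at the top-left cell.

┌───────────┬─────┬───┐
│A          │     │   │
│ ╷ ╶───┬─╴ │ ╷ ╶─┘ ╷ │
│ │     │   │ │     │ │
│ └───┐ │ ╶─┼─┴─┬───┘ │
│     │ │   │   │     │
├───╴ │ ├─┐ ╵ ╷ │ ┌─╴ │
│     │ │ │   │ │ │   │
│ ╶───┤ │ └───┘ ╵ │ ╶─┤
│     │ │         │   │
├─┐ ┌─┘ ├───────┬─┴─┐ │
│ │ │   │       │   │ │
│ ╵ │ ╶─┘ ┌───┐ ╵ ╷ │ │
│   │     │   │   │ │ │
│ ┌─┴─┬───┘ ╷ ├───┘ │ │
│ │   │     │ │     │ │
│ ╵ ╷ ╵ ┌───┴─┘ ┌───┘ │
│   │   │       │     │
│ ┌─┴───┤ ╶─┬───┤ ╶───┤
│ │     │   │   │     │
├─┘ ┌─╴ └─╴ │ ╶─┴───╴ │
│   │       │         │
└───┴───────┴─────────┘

Following directions step by step:
Start: (0, 0)
  right: (0, 0) → (0, 1)
  right: (0, 1) → (0, 2)
  right: (0, 2) → (0, 3)
  right: (0, 3) → (0, 4)
  right: (0, 4) → (0, 5)
  down: (0, 5) → (1, 5)
  left: (1, 5) → (1, 4)
  down: (1, 4) → (2, 4)
  right: (2, 4) → (2, 5)
Final position: (2, 5)

Path taken:

┌───────────┬─────┬───┐
│A → → → → ↓│     │   │
│ ╷ ╶───┬─╴ │ ╷ ╶─┘ ╷ │
│ │     │↓ ↲│ │     │ │
│ └───┐ │ ╶─┼─┴─┬───┘ │
│     │ │↳ B│   │     │
├───╴ │ ├─┐ ╵ ╷ │ ┌─╴ │
│     │ │ │   │ │ │   │
│ ╶───┤ │ └───┘ ╵ │ ╶─┤
│     │ │         │   │
├─┐ ┌─┘ ├───────┬─┴─┐ │
│ │ │   │       │   │ │
│ ╵ │ ╶─┘ ┌───┐ ╵ ╷ │ │
│   │     │   │   │ │ │
│ ┌─┴─┬───┘ ╷ ├───┘ │ │
│ │   │     │ │     │ │
│ ╵ ╷ ╵ ┌───┴─┘ ┌───┘ │
│   │   │       │     │
│ ┌─┴───┤ ╶─┬───┤ ╶───┤
│ │     │   │   │     │
├─┘ ┌─╴ └─╴ │ ╶─┴───╴ │
│   │       │         │
└───┴───────┴─────────┘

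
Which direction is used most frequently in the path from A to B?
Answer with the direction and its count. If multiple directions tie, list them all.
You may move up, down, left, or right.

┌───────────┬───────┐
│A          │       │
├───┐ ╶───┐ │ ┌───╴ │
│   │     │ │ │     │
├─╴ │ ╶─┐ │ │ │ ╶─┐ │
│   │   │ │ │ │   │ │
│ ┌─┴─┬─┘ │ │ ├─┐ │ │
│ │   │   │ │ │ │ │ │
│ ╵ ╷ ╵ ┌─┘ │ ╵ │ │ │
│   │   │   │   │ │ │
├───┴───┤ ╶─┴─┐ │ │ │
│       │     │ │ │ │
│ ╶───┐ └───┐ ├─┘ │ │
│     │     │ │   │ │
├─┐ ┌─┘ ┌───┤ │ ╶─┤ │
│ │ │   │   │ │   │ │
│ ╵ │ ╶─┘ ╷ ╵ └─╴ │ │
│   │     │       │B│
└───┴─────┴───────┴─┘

Directions: right, right, right, right, right, down, down, down, down, left, down, right, right, down, down, down, right, right, up, left, up, right, up, up, up, up, left, up, right, right, down, down, down, down, down, down, down
Counts: {'right': 12, 'down': 15, 'left': 3, 'up': 7}
Most common: down (15 times)

Solution:

┌───────────┬───────┐
│A → → → → ↓│       │
├───┐ ╶───┐ │ ┌───╴ │
│   │     │↓│ │↱ → ↓│
├─╴ │ ╶─┐ │ │ │ ╶─┐ │
│   │   │ │↓│ │↑ ↰│↓│
│ ┌─┴─┬─┘ │ │ ├─┐ │ │
│ │   │   │↓│ │ │↑│↓│
│ ╵ ╷ ╵ ┌─┘ │ ╵ │ │ │
│   │   │↓ ↲│   │↑│↓│
├───┴───┤ ╶─┴─┐ │ │ │
│       │↳ → ↓│ │↑│↓│
│ ╶───┐ └───┐ ├─┘ │ │
│     │     │↓│↱ ↑│↓│
├─┐ ┌─┘ ┌───┤ │ ╶─┤ │
│ │ │   │   │↓│↑ ↰│↓│
│ ╵ │ ╶─┘ ╷ ╵ └─╴ │ │
│   │     │  ↳ → ↑│B│
└───┴─────┴───────┴─┘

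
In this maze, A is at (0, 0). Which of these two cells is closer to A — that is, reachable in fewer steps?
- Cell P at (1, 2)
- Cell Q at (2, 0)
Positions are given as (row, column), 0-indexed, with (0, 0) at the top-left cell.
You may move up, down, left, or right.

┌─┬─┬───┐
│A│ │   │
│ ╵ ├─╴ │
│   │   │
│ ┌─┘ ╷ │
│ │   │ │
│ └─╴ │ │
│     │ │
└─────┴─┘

Shortest path A → P at (1, 2): 7 steps
Shortest path A → Q at (2, 0): 2 steps

Q is closer (2 steps vs 7 steps).

Path to P:

┌─┬─┬───┐
│A│ │   │
│ ╵ ├─╴ │
│↓  │P  │
│ ┌─┘ ╷ │
│↓│  ↑│ │
│ └─╴ │ │
│↳ → ↑│ │
└─────┴─┘

Path to Q:

┌─┬─┬───┐
│A│ │   │
│ ╵ ├─╴ │
│↓  │   │
│ ┌─┘ ╷ │
│Q│   │ │
│ └─╴ │ │
│     │ │
└─────┴─┘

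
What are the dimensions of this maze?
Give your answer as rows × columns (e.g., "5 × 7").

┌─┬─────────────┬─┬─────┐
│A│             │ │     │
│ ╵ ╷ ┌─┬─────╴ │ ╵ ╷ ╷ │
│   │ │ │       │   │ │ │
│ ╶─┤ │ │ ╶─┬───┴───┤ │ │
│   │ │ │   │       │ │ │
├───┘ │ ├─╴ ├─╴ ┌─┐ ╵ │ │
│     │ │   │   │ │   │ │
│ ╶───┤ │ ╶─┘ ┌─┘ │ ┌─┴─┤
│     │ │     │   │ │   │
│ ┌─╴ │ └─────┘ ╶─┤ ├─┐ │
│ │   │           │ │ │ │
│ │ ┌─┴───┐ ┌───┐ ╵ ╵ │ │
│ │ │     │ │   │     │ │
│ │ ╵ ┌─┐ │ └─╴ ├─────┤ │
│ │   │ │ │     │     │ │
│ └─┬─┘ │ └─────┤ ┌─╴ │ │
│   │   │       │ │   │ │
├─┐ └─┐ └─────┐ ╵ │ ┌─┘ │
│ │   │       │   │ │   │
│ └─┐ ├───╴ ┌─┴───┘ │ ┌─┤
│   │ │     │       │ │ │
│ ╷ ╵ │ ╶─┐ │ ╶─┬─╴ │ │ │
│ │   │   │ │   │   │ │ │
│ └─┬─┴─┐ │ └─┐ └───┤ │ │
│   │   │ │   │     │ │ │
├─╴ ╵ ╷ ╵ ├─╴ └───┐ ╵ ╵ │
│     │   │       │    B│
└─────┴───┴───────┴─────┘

Counting the maze dimensions:
Rows (vertical): 14
Columns (horizontal): 12
Dimensions: 14 × 12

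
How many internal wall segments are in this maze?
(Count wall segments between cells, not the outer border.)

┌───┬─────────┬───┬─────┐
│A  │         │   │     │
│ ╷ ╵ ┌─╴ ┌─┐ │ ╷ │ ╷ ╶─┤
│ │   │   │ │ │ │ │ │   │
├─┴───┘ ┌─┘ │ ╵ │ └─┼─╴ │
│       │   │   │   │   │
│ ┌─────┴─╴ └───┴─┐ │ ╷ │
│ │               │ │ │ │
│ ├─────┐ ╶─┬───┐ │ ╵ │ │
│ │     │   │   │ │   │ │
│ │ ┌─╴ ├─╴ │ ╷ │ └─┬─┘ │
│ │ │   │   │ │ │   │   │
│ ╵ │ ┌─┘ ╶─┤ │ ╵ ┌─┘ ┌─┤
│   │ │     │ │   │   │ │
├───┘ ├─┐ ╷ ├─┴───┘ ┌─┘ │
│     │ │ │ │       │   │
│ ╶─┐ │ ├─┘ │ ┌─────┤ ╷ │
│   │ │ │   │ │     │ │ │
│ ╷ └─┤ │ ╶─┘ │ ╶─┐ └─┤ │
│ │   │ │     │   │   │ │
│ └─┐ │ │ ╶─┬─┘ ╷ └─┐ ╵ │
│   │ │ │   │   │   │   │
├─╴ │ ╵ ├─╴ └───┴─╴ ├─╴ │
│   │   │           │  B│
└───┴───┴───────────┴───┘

Counting internal wall segments:
Total internal walls: 121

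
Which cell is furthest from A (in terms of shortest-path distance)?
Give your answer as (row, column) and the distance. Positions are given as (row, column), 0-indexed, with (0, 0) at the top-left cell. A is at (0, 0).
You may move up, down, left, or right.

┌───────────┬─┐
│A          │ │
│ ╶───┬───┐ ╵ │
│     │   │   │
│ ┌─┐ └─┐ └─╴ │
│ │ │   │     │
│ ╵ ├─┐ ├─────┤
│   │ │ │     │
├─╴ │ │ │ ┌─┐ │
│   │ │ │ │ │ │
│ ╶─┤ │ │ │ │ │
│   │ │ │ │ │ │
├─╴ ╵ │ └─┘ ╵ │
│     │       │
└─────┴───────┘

Computing BFS distances from A to all cells:
Furthest cell: (5, 4)
Distance: 19 steps

Path from A to the furthest cell:

┌───────────┬─┐
│A          │ │
│ ╶───┬───┐ ╵ │
│↳ → ↓│   │   │
│ ┌─┐ └─┐ └─╴ │
│ │ │↳ ↓│     │
│ ╵ ├─┐ ├─────┤
│   │ │↓│↓ ← ↰│
├─╴ │ │ │ ┌─┐ │
│   │ │↓│↓│ │↑│
│ ╶─┤ │ │ │ │ │
│   │ │↓│B│ │↑│
├─╴ ╵ │ └─┘ ╵ │
│     │↳ → → ↑│
└─────┴───────┘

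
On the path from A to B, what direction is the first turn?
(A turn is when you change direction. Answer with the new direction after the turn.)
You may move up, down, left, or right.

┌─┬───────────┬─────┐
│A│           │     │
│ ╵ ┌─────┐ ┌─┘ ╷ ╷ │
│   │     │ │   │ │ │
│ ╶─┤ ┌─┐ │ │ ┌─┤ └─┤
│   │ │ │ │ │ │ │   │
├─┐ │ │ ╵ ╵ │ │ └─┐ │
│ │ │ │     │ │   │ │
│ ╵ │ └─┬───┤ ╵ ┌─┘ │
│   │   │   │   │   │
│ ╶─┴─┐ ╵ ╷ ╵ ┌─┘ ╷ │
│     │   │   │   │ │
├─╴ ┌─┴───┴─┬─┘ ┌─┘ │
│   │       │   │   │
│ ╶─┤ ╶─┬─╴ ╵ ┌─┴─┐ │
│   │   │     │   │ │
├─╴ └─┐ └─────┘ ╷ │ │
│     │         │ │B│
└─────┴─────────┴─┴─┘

Directions: down, right, up, right, right, right, right, down, down, down, left, up, up, left, left, down, down, down, right, down, right, up, right, down, right, up, up, up, up, right, up, right, down, down, right, down, down, down, down, down, down
First turn direction: right

Solution:

┌─┬───────────┬─────┐
│A│↱ → → → ↓  │↱ ↓  │
│ ╵ ┌─────┐ ┌─┘ ╷ ╷ │
│↳ ↑│↓ ← ↰│↓│↱ ↑│↓│ │
│ ╶─┤ ┌─┐ │ │ ┌─┤ └─┤
│   │↓│ │↑│↓│↑│ │↳ ↓│
├─┐ │ │ ╵ ╵ │ │ └─┐ │
│ │ │↓│  ↑ ↲│↑│   │↓│
│ ╵ │ └─┬───┤ ╵ ┌─┘ │
│   │↳ ↓│↱ ↓│↑  │  ↓│
│ ╶─┴─┐ ╵ ╷ ╵ ┌─┘ ╷ │
│     │↳ ↑│↳ ↑│   │↓│
├─╴ ┌─┴───┴─┬─┘ ┌─┘ │
│   │       │   │  ↓│
│ ╶─┤ ╶─┬─╴ ╵ ┌─┴─┐ │
│   │   │     │   │↓│
├─╴ └─┐ └─────┘ ╷ │ │
│     │         │ │B│
└─────┴─────────┴─┴─┘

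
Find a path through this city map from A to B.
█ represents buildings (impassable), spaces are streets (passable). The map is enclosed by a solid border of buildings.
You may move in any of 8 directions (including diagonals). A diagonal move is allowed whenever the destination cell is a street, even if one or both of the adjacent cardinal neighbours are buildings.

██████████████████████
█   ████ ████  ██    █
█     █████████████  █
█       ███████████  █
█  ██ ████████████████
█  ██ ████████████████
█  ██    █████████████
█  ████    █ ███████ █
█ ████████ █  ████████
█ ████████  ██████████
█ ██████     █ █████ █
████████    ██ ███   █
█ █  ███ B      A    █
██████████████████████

Finding the shortest path from A to B:
Movement: 8-directional
Path length: 7 steps
Directions: left → left → left → left → left → left → left

Solution:

██████████████████████
█   ████ ████  ██    █
█     █████████████  █
█       ███████████  █
█  ██ ████████████████
█  ██ ████████████████
█  ██    █████████████
█  ████    █ ███████ █
█ ████████ █  ████████
█ ████████  ██████████
█ ██████     █ █████ █
████████    ██ ███   █
█ █  ███ B←←←←←←A    █
██████████████████████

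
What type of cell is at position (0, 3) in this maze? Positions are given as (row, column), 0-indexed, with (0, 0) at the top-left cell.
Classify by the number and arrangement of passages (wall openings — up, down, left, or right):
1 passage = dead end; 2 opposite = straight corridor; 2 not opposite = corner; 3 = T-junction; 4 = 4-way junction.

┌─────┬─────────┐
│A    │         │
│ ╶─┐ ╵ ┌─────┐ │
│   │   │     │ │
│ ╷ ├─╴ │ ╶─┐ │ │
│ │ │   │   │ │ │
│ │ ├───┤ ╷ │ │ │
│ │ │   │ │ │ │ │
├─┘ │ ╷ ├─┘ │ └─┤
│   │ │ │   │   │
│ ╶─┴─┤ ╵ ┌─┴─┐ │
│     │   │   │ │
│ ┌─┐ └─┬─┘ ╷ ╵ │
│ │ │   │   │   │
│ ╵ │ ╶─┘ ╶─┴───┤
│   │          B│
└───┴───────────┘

Checking cell at (0, 3):
Number of passages: 2
Cell type: corner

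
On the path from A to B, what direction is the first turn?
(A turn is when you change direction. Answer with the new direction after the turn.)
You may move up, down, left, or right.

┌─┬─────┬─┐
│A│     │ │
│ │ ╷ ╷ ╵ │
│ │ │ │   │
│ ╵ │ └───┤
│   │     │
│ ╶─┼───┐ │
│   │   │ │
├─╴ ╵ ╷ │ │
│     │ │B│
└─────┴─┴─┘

Directions: down, down, right, up, up, right, down, down, right, right, down, down
First turn direction: right

Solution:

┌─┬─────┬─┐
│A│↱ ↓  │ │
│ │ ╷ ╷ ╵ │
│↓│↑│↓│   │
│ ╵ │ └───┤
│↳ ↑│↳ → ↓│
│ ╶─┼───┐ │
│   │   │↓│
├─╴ ╵ ╷ │ │
│     │ │B│
└─────┴─┴─┘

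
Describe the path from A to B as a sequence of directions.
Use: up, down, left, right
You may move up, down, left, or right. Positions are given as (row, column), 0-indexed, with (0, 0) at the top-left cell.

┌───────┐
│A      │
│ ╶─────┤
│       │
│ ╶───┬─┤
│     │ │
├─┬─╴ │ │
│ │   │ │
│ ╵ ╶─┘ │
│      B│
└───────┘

Finding the path and converting it to directions:
Path through cells: (0,0) → (1,0) → (2,0) → (2,1) → (2,2) → (3,2) → (3,1) → (4,1) → (4,2) → (4,3)
Directions: down, down, right, right, down, left, down, right, right

Solution:

┌───────┐
│A      │
│ ╶─────┤
│↓      │
│ ╶───┬─┤
│↳ → ↓│ │
├─┬─╴ │ │
│ │↓ ↲│ │
│ ╵ ╶─┘ │
│  ↳ → B│
└───────┘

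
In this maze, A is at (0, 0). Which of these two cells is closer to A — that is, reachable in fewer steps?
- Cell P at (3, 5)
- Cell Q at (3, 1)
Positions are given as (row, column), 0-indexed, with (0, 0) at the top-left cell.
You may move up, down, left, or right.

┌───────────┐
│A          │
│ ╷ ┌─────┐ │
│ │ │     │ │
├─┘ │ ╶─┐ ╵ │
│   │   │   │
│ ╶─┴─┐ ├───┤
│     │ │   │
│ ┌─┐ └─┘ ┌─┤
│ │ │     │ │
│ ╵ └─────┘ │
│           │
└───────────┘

Shortest path A → P at (3, 5): 12 steps
Shortest path A → Q at (3, 1): 6 steps

Q is closer (6 steps vs 12 steps).

Path to P:

┌───────────┐
│A ↓        │
│ ╷ ┌─────┐ │
│ │↓│     │ │
├─┘ │ ╶─┐ ╵ │
│↓ ↲│   │   │
│ ╶─┴─┐ ├───┤
│↳ → ↓│ │↱ P│
│ ┌─┐ └─┘ ┌─┤
│ │ │↳ → ↑│ │
│ ╵ └─────┘ │
│           │
└───────────┘

Path to Q:

┌───────────┐
│A ↓        │
│ ╷ ┌─────┐ │
│ │↓│     │ │
├─┘ │ ╶─┐ ╵ │
│↓ ↲│   │   │
│ ╶─┴─┐ ├───┤
│↳ Q  │ │   │
│ ┌─┐ └─┘ ┌─┤
│ │ │     │ │
│ ╵ └─────┘ │
│           │
└───────────┘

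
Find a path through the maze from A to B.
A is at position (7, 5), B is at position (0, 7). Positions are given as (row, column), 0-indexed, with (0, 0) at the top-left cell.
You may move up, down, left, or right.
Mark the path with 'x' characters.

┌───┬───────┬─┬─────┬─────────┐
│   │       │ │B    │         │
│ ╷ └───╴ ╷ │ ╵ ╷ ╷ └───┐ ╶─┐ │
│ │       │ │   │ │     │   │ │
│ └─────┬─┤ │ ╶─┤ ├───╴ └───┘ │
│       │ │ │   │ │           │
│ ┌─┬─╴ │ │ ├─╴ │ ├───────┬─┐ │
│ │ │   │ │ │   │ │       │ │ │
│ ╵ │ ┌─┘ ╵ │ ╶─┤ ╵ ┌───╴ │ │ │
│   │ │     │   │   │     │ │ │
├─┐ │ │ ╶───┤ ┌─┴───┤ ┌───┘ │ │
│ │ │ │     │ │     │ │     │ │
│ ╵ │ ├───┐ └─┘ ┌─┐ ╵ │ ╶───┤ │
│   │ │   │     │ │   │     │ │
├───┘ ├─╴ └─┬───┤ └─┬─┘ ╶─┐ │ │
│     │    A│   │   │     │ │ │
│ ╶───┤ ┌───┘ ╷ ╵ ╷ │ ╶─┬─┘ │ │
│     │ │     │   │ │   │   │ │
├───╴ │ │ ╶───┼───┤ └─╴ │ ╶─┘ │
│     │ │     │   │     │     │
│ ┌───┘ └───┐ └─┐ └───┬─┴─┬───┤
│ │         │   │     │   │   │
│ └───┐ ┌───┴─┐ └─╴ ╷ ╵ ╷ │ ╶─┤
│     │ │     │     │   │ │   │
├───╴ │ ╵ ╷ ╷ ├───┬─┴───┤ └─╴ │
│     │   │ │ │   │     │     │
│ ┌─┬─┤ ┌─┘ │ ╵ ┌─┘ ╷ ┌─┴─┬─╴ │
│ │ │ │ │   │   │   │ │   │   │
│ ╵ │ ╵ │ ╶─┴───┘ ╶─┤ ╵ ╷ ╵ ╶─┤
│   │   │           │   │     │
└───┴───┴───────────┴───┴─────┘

Finding the shortest path from (7, 5) to (0, 7):
Path length: 91 steps
Directions: left → left → down → down → down → down → down → right → up → right → down → down → left → down → right → right → right → right → up → right → up → right → down → down → right → up → right → down → right → up → right → up → left → left → up → up → left → down → left → up → left → down → left → left → up → left → up → left → left → up → right → right → up → right → down → right → up → right → down → down → right → right → up → left → up → right → up → right → right → down → down → left → down → right → right → up → up → up → up → up → up → up → left → left → left → up → left → left → up → left → left

Solution:

┌───┬───────┬─┬─────┬─────────┐
│   │       │ │B x x│         │
│ ╷ └───╴ ╷ │ ╵ ╷ ╷ └───┐ ╶─┐ │
│ │       │ │   │ │x x x│   │ │
│ └─────┬─┤ │ ╶─┤ ├───╴ └───┘ │
│       │ │ │   │ │    x x x x│
│ ┌─┬─╴ │ │ ├─╴ │ ├───────┬─┐ │
│ │ │   │ │ │   │ │       │ │x│
│ ╵ │ ┌─┘ ╵ │ ╶─┤ ╵ ┌───╴ │ │ │
│   │ │     │   │   │     │ │x│
├─┐ │ │ ╶───┤ ┌─┴───┤ ┌───┘ │ │
│ │ │ │     │ │     │ │     │x│
│ ╵ │ ├───┐ └─┘ ┌─┐ ╵ │ ╶───┤ │
│   │ │   │     │ │   │x x x│x│
├───┘ ├─╴ └─┬───┤ └─┬─┘ ╶─┐ │ │
│     │x x A│x x│x x│x x  │x│x│
│ ╶───┤ ┌───┘ ╷ ╵ ╷ │ ╶─┬─┘ │ │
│     │x│x x x│x x│x│x x│x x│x│
├───╴ │ │ ╶───┼───┤ └─╴ │ ╶─┘ │
│     │x│x x x│   │x x x│x x x│
│ ┌───┘ └───┐ └─┐ └───┬─┴─┬───┤
│ │    x    │x x│  x x│x x│   │
│ └───┐ ┌───┴─┐ └─╴ ╷ ╵ ╷ │ ╶─┤
│     │x│x x  │x x x│x x│x│   │
├───╴ │ ╵ ╷ ╷ ├───┬─┴───┤ └─╴ │
│     │x x│x│ │   │x x  │x x x│
│ ┌─┬─┤ ┌─┘ │ ╵ ┌─┘ ╷ ┌─┴─┬─╴ │
│ │ │ │ │x x│   │x x│x│x x│x x│
│ ╵ │ ╵ │ ╶─┴───┘ ╶─┤ ╵ ╷ ╵ ╶─┤
│   │   │x x x x x  │x x│x x  │
└───┴───┴───────────┴───┴─────┘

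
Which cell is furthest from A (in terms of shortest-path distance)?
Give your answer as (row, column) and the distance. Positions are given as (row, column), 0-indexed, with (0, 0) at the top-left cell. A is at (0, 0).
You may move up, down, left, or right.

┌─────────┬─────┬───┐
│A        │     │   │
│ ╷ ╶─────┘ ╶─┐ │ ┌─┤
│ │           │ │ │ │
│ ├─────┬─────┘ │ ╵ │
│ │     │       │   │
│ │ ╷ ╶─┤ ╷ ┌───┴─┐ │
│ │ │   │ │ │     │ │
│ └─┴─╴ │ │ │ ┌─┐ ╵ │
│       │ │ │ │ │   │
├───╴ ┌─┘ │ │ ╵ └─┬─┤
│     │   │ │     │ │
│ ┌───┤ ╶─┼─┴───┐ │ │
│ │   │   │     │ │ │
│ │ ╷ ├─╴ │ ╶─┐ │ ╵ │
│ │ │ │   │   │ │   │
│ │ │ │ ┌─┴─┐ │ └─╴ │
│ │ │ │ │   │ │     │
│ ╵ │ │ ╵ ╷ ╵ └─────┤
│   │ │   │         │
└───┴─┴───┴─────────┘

Computing BFS distances from A to all cells:
Furthest cell: (0, 9)
Distance: 57 steps

Path from A to the furthest cell:

┌─────────┬─────┬───┐
│A ↓      │↱ → ↓│↱ B│
│ ╷ ╶─────┘ ╶─┐ │ ┌─┤
│ │↳ → → → ↑  │↓│↑│ │
│ ├─────┬─────┘ │ ╵ │
│ │     │↓ ← ← ↲│↑ ↰│
│ │ ╷ ╶─┤ ╷ ┌───┴─┐ │
│ │ │   │↓│ │↱ → ↓│↑│
│ └─┴─╴ │ │ │ ┌─┐ ╵ │
│       │↓│ │↑│ │↳ ↑│
├───╴ ┌─┘ │ │ ╵ └─┬─┤
│     │↓ ↲│ │↑ ← ↰│ │
│ ┌───┤ ╶─┼─┴───┐ │ │
│ │   │↳ ↓│↱ → ↓│↑│ │
│ │ ╷ ├─╴ │ ╶─┐ │ ╵ │
│ │ │ │↓ ↲│↑ ↰│↓│↑ ↰│
│ │ │ │ ┌─┴─┐ │ └─╴ │
│ │ │ │↓│↱ ↓│↑│↳ → ↑│
│ ╵ │ │ ╵ ╷ ╵ └─────┤
│   │ │↳ ↑│↳ ↑      │
└───┴─┴───┴─────────┘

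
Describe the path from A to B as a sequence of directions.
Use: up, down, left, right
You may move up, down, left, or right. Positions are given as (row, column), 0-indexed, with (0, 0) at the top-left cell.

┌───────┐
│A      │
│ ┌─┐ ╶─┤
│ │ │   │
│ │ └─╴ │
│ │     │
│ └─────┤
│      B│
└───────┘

Finding the path and converting it to directions:
Path through cells: (0,0) → (1,0) → (2,0) → (3,0) → (3,1) → (3,2) → (3,3)
Directions: down, down, down, right, right, right

Solution:

┌───────┐
│A      │
│ ┌─┐ ╶─┤
│↓│ │   │
│ │ └─╴ │
│↓│     │
│ └─────┤
│↳ → → B│
└───────┘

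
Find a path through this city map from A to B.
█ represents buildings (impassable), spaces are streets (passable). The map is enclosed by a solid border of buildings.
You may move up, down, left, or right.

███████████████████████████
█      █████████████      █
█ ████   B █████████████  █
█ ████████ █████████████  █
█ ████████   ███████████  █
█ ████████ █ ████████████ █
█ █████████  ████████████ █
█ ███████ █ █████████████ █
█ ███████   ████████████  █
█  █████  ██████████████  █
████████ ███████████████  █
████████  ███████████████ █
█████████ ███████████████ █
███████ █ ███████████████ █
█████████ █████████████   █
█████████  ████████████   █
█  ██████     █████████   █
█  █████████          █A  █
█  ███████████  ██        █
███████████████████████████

Finding the shortest path from A to B:
Movement: cardinal only
Path length: 39 steps
Directions: down → left → left → up → left → left → left → left → left → left → left → left → up → left → left → left → up → left → up → up → up → up → left → up → up → right → up → right → right → up → up → right → up → up → left → left → up → up → left

Solution:

███████████████████████████
█      █████████████      █
█ ████   B↰█████████████  █
█ ████████↑█████████████  █
█ ████████↑←↰███████████  █
█ ████████ █↑████████████ █
█ █████████↱↑████████████ █
█ ███████ █↑█████████████ █
█ ███████↱→↑████████████  █
█  █████↱↑██████████████  █
████████↑███████████████  █
████████↑↰███████████████ █
█████████↑███████████████ █
███████ █↑███████████████ █
█████████↑█████████████   █
█████████↑↰████████████   █
█  ██████ ↑←←↰█████████   █
█  █████████ ↑←←←←←←←↰█A  █
█  ███████████  ██   ↑←↲  █
███████████████████████████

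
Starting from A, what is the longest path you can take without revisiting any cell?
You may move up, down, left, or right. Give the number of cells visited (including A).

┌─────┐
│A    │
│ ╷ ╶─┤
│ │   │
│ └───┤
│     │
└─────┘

Finding longest simple path using DFS:
Start: (0, 0)
Longest path visits 5 cells
Path: A → down → down → right → right

Solution:

┌─────┐
│A    │
│ ╷ ╶─┤
│↓│   │
│ └───┤
│↳ → B│
└─────┘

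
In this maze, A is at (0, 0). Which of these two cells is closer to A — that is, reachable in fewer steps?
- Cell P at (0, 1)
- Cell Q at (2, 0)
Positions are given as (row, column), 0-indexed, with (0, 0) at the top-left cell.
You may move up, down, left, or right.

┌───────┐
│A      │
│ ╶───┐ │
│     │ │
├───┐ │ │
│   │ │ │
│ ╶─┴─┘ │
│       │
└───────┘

Shortest path A → P at (0, 1): 1 steps
Shortest path A → Q at (2, 0): 10 steps

P is closer (1 steps vs 10 steps).

Path to P:

┌───────┐
│A P    │
│ ╶───┐ │
│     │ │
├───┐ │ │
│   │ │ │
│ ╶─┴─┘ │
│       │
└───────┘

Path to Q:

┌───────┐
│A → → ↓│
│ ╶───┐ │
│     │↓│
├───┐ │ │
│Q  │ │↓│
│ ╶─┴─┘ │
│↑ ← ← ↲│
└───────┘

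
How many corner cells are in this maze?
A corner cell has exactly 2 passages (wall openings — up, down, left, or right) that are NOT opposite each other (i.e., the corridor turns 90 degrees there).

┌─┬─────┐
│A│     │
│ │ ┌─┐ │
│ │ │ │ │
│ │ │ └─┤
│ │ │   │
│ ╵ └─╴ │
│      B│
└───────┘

Counting corner cells (2 non-opposite passages):
Total corners: 6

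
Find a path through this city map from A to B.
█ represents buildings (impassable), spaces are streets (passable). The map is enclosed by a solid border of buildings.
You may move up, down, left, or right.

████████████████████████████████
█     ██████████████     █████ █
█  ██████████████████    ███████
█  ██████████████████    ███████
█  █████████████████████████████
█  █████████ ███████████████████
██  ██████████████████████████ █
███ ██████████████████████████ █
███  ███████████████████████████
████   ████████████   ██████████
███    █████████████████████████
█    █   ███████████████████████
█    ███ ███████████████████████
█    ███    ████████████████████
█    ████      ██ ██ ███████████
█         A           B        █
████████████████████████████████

Finding the shortest path from A to B:
Movement: cardinal only
Path length: 12 steps
Directions: right → right → right → right → right → right → right → right → right → right → right → right

Solution:

████████████████████████████████
█     ██████████████     █████ █
█  ██████████████████    ███████
█  ██████████████████    ███████
█  █████████████████████████████
█  █████████ ███████████████████
██  ██████████████████████████ █
███ ██████████████████████████ █
███  ███████████████████████████
████   ████████████   ██████████
███    █████████████████████████
█    █   ███████████████████████
█    ███ ███████████████████████
█    ███    ████████████████████
█    ████      ██ ██ ███████████
█         A→→→→→→→→→→→B        █
████████████████████████████████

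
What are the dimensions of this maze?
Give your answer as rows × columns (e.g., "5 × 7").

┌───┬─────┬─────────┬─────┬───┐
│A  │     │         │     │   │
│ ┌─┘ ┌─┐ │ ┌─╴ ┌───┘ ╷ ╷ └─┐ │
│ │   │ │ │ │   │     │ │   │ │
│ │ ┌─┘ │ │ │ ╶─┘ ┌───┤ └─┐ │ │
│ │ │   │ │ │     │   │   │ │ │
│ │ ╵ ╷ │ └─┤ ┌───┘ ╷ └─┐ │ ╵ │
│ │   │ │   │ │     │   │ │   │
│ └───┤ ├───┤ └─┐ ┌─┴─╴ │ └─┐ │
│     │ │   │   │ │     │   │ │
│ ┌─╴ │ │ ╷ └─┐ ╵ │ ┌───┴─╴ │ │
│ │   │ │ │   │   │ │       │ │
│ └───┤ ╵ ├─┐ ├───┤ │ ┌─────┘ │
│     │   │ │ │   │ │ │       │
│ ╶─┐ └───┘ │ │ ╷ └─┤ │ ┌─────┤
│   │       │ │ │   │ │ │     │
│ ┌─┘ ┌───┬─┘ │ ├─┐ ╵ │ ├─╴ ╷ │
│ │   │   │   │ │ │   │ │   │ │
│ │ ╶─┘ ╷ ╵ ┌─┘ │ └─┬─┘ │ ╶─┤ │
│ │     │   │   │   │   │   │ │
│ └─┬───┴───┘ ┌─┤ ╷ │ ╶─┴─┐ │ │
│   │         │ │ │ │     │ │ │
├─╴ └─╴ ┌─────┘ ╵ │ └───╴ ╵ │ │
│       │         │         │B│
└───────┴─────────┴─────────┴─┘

Counting the maze dimensions:
Rows (vertical): 12
Columns (horizontal): 15
Dimensions: 12 × 15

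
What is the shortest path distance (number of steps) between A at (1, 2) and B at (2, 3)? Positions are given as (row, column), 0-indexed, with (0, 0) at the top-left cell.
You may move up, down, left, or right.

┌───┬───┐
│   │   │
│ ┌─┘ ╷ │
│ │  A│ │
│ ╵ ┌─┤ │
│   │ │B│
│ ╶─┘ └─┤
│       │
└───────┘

Finding path from (1, 2) to (2, 3):
Path: (1,2) → (0,2) → (0,3) → (1,3) → (2,3)
Distance: 4 steps

Solution:

┌───┬───┐
│   │↱ ↓│
│ ┌─┘ ╷ │
│ │  A│↓│
│ ╵ ┌─┤ │
│   │ │B│
│ ╶─┘ └─┤
│       │
└───────┘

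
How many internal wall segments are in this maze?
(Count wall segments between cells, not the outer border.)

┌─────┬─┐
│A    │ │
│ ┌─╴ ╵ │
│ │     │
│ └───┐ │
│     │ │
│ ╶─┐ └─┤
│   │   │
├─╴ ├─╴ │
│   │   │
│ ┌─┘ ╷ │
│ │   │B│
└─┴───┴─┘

Counting internal wall segments:
Total internal walls: 15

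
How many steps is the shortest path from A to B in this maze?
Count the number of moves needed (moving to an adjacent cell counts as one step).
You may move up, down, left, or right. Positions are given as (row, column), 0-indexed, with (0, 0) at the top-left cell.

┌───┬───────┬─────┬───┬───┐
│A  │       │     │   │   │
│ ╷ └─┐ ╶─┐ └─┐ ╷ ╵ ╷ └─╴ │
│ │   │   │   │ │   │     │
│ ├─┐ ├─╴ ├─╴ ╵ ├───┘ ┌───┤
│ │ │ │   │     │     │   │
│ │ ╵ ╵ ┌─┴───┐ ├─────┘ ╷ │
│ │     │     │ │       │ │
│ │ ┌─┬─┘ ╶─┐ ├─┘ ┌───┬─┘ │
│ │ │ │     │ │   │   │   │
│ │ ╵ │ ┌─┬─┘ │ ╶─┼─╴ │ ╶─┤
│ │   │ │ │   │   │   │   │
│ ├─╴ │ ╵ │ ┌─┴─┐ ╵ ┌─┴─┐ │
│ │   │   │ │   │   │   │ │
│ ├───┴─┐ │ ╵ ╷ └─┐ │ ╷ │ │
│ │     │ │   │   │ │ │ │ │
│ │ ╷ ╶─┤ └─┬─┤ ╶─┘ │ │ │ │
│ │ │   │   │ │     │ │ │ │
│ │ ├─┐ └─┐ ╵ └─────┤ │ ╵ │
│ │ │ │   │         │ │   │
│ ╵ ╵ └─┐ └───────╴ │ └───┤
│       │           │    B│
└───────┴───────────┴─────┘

Using BFS to find shortest path:
Start: (0, 0), End: (10, 12)
Path found:
(0,0) → (1,0) → (2,0) → (3,0) → (4,0) → (5,0) → (6,0) → (7,0) → (8,0) → (9,0) → (10,0) → (10,1) → (9,1) → (8,1) → (7,1) → (7,2) → (8,2) → (8,3) → (9,3) → (9,4) → (10,4) → (10,5) → (10,6) → (10,7) → (10,8) → (10,9) → (9,9) → (9,8) → (9,7) → (9,6) → (9,5) → (8,5) → (8,4) → (7,4) → (6,4) → (6,3) → (5,3) → (4,3) → (4,4) → (3,4) → (3,5) → (3,6) → (4,6) → (5,6) → (5,5) → (6,5) → (7,5) → (7,6) → (6,6) → (6,7) → (7,7) → (8,7) → (8,8) → (8,9) → (7,9) → (6,9) → (6,8) → (5,8) → (5,7) → (4,7) → (4,8) → (3,8) → (3,9) → (3,10) → (3,11) → (2,11) → (2,12) → (3,12) → (4,12) → (4,11) → (5,11) → (5,12) → (6,12) → (7,12) → (8,12) → (9,12) → (9,11) → (8,11) → (7,11) → (6,11) → (6,10) → (7,10) → (8,10) → (9,10) → (10,10) → (10,11) → (10,12)
Number of steps: 86

Solution:

┌───┬───────┬─────┬───┬───┐
│A  │       │     │   │   │
│ ╷ └─┐ ╶─┐ └─┐ ╷ ╵ ╷ └─╴ │
│↓│   │   │   │ │   │     │
│ ├─┐ ├─╴ ├─╴ ╵ ├───┘ ┌───┤
│↓│ │ │   │     │     │↱ ↓│
│ │ ╵ ╵ ┌─┴───┐ ├─────┘ ╷ │
│↓│     │↱ → ↓│ │↱ → → ↑│↓│
│ │ ┌─┬─┘ ╶─┐ ├─┘ ┌───┬─┘ │
│↓│ │ │↱ ↑  │↓│↱ ↑│   │↓ ↲│
│ │ ╵ │ ┌─┬─┘ │ ╶─┼─╴ │ ╶─┤
│↓│   │↑│ │↓ ↲│↑ ↰│   │↳ ↓│
│ ├─╴ │ ╵ │ ┌─┴─┐ ╵ ┌─┴─┐ │
│↓│   │↑ ↰│↓│↱ ↓│↑ ↰│↓ ↰│↓│
│ ├───┴─┐ │ ╵ ╷ └─┐ │ ╷ │ │
│↓│↱ ↓  │↑│↳ ↑│↓  │↑│↓│↑│↓│
│ │ ╷ ╶─┤ └─┬─┤ ╶─┘ │ │ │ │
│↓│↑│↳ ↓│↑ ↰│ │↳ → ↑│↓│↑│↓│
│ │ ├─┐ └─┐ ╵ └─────┤ │ ╵ │
│↓│↑│ │↳ ↓│↑ ← ← ← ↰│↓│↑ ↲│
│ ╵ ╵ └─┐ └───────╴ │ └───┤
│↳ ↑    │↳ → → → → ↑│↳ → B│
└───────┴───────────┴─────┘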